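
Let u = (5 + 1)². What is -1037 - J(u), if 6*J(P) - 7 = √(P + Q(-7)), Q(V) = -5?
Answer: -6229/6 - √31/6 ≈ -1039.1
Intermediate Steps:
u = 36 (u = 6² = 36)
J(P) = 7/6 + √(-5 + P)/6 (J(P) = 7/6 + √(P - 5)/6 = 7/6 + √(-5 + P)/6)
-1037 - J(u) = -1037 - (7/6 + √(-5 + 36)/6) = -1037 - (7/6 + √31/6) = -1037 + (-7/6 - √31/6) = -6229/6 - √31/6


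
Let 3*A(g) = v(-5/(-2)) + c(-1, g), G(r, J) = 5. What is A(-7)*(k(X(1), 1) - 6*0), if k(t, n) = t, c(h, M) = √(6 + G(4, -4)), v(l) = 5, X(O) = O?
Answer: 5/3 + √11/3 ≈ 2.7722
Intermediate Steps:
c(h, M) = √11 (c(h, M) = √(6 + 5) = √11)
A(g) = 5/3 + √11/3 (A(g) = (5 + √11)/3 = 5/3 + √11/3)
A(-7)*(k(X(1), 1) - 6*0) = (5/3 + √11/3)*(1 - 6*0) = (5/3 + √11/3)*(1 + 0) = (5/3 + √11/3)*1 = 5/3 + √11/3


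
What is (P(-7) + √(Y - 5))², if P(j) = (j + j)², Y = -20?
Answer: 38391 + 1960*I ≈ 38391.0 + 1960.0*I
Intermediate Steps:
P(j) = 4*j² (P(j) = (2*j)² = 4*j²)
(P(-7) + √(Y - 5))² = (4*(-7)² + √(-20 - 5))² = (4*49 + √(-25))² = (196 + 5*I)²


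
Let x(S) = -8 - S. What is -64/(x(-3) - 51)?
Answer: 8/7 ≈ 1.1429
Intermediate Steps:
-64/(x(-3) - 51) = -64/((-8 - 1*(-3)) - 51) = -64/((-8 + 3) - 51) = -64/(-5 - 51) = -64/(-56) = -1/56*(-64) = 8/7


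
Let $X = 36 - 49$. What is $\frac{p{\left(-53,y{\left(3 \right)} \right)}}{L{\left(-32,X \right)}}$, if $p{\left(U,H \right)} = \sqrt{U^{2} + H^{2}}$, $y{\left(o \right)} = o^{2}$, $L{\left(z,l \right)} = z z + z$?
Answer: $\frac{17 \sqrt{10}}{992} \approx 0.054192$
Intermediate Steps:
$X = -13$ ($X = 36 - 49 = -13$)
$L{\left(z,l \right)} = z + z^{2}$ ($L{\left(z,l \right)} = z^{2} + z = z + z^{2}$)
$p{\left(U,H \right)} = \sqrt{H^{2} + U^{2}}$
$\frac{p{\left(-53,y{\left(3 \right)} \right)}}{L{\left(-32,X \right)}} = \frac{\sqrt{\left(3^{2}\right)^{2} + \left(-53\right)^{2}}}{\left(-32\right) \left(1 - 32\right)} = \frac{\sqrt{9^{2} + 2809}}{\left(-32\right) \left(-31\right)} = \frac{\sqrt{81 + 2809}}{992} = \sqrt{2890} \cdot \frac{1}{992} = 17 \sqrt{10} \cdot \frac{1}{992} = \frac{17 \sqrt{10}}{992}$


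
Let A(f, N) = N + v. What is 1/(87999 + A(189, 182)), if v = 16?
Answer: 1/88197 ≈ 1.1338e-5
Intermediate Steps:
A(f, N) = 16 + N (A(f, N) = N + 16 = 16 + N)
1/(87999 + A(189, 182)) = 1/(87999 + (16 + 182)) = 1/(87999 + 198) = 1/88197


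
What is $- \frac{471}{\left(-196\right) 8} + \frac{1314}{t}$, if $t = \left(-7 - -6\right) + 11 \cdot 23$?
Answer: $\frac{8647}{1568} \approx 5.5147$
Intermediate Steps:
$t = 252$ ($t = \left(-7 + 6\right) + 253 = -1 + 253 = 252$)
$- \frac{471}{\left(-196\right) 8} + \frac{1314}{t} = - \frac{471}{\left(-196\right) 8} + \frac{1314}{252} = - \frac{471}{-1568} + 1314 \cdot \frac{1}{252} = \left(-471\right) \left(- \frac{1}{1568}\right) + \frac{73}{14} = \frac{471}{1568} + \frac{73}{14} = \frac{8647}{1568}$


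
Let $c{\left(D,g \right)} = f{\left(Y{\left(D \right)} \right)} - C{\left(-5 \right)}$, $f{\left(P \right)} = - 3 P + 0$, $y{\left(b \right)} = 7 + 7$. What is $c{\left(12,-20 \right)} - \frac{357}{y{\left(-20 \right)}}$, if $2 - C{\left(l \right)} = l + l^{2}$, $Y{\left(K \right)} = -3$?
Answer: $\frac{3}{2} \approx 1.5$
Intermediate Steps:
$y{\left(b \right)} = 14$
$f{\left(P \right)} = - 3 P$
$C{\left(l \right)} = 2 - l - l^{2}$ ($C{\left(l \right)} = 2 - \left(l + l^{2}\right) = 2 - l - l^{2}$)
$c{\left(D,g \right)} = 27$ ($c{\left(D,g \right)} = \left(-3\right) \left(-3\right) - \left(2 - -5 - \left(-5\right)^{2}\right) = 9 - \left(2 + 5 - 25\right) = 9 - -18 = 9 + 18 = 27$)
$c{\left(12,-20 \right)} - \frac{357}{y{\left(-20 \right)}} = 27 - \frac{357}{14} = 27 - \frac{51}{2} = \frac{3}{2}$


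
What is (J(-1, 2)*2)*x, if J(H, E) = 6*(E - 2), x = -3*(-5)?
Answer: 0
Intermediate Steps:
x = 15
J(H, E) = -12 + 6*E (J(H, E) = 6*(-2 + E) = -12 + 6*E)
(J(-1, 2)*2)*x = ((-12 + 6*2)*2)*15 = ((-12 + 12)*2)*15 = (0*2)*15 = 0*15 = 0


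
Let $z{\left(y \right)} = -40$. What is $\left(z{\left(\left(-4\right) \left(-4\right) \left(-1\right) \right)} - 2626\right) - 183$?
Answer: $-2849$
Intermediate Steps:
$\left(z{\left(\left(-4\right) \left(-4\right) \left(-1\right) \right)} - 2626\right) - 183 = \left(-40 - 2626\right) - 183 = -2666 - 183 = -2849$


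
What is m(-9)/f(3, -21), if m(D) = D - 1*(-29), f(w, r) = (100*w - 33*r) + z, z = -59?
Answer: 10/467 ≈ 0.021413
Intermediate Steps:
f(w, r) = -59 - 33*r + 100*w (f(w, r) = (100*w - 33*r) - 59 = (-33*r + 100*w) - 59 = -59 - 33*r + 100*w)
m(D) = 29 + D (m(D) = D + 29 = 29 + D)
m(-9)/f(3, -21) = (29 - 9)/(-59 - 33*(-21) + 100*3) = 20/(-59 + 693 + 300) = 20/934 = 20*(1/934) = 10/467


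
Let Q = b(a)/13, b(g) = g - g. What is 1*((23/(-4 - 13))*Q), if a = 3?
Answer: 0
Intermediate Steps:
b(g) = 0
Q = 0 (Q = 0/13 = 0*(1/13) = 0)
1*((23/(-4 - 13))*Q) = 1*((23/(-4 - 13))*0) = 1*((23/(-17))*0) = 1*(-1/17*23*0) = 1*(-23/17*0) = 1*0 = 0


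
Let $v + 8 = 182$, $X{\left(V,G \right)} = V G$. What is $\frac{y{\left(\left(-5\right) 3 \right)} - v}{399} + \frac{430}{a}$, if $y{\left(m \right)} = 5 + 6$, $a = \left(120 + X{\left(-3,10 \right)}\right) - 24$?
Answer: $\frac{8934}{1463} \approx 6.1066$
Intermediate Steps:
$X{\left(V,G \right)} = G V$
$a = 66$ ($a = \left(120 + 10 \left(-3\right)\right) - 24 = \left(120 - 30\right) - 24 = 90 - 24 = 66$)
$v = 174$ ($v = -8 + 182 = 174$)
$y{\left(m \right)} = 11$
$\frac{y{\left(\left(-5\right) 3 \right)} - v}{399} + \frac{430}{a} = \frac{11 - 174}{399} + \frac{430}{66} = \left(11 - 174\right) \frac{1}{399} + 430 \cdot \frac{1}{66} = \left(-163\right) \frac{1}{399} + \frac{215}{33} = - \frac{163}{399} + \frac{215}{33} = \frac{8934}{1463}$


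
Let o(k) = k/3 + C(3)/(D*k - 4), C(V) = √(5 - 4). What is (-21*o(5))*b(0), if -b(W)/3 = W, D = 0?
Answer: 0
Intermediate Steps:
b(W) = -3*W
C(V) = 1 (C(V) = √1 = 1)
o(k) = -¼ + k/3 (o(k) = k/3 + 1/(0*k - 4) = k*(⅓) + 1/(0 - 4) = k/3 + 1/(-4) = k/3 + 1*(-¼) = k/3 - ¼ = -¼ + k/3)
(-21*o(5))*b(0) = (-21*(-¼ + (⅓)*5))*(-3*0) = -21*(-¼ + 5/3)*0 = -21*17/12*0 = -119/4*0 = 0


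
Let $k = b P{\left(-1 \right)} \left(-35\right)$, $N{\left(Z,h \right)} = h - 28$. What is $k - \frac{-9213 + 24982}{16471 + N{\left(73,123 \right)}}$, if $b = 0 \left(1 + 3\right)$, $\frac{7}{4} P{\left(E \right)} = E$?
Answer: $- \frac{15769}{16566} \approx -0.95189$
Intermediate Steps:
$N{\left(Z,h \right)} = -28 + h$
$P{\left(E \right)} = \frac{4 E}{7}$
$b = 0$ ($b = 0 \cdot 4 = 0$)
$k = 0$ ($k = 0 \cdot \frac{4}{7} \left(-1\right) \left(-35\right) = 0 \left(- \frac{4}{7}\right) \left(-35\right) = 0 \left(-35\right) = 0$)
$k - \frac{-9213 + 24982}{16471 + N{\left(73,123 \right)}} = 0 - \frac{-9213 + 24982}{16471 + \left(-28 + 123\right)} = 0 - \frac{15769}{16471 + 95} = 0 - \frac{15769}{16566} = - \frac{15769}{16566}$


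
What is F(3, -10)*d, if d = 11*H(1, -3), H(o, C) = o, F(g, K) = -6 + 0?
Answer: -66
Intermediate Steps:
F(g, K) = -6
d = 11 (d = 11*1 = 11)
F(3, -10)*d = -6*11 = -66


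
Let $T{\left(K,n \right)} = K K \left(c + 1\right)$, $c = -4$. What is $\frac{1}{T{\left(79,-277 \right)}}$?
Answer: $- \frac{1}{18723} \approx -5.341 \cdot 10^{-5}$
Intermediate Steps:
$T{\left(K,n \right)} = - 3 K^{2}$ ($T{\left(K,n \right)} = K K \left(-4 + 1\right) = K K \left(-3\right) = K \left(- 3 K\right) = - 3 K^{2}$)
$\frac{1}{T{\left(79,-277 \right)}} = \frac{1}{\left(-3\right) 79^{2}} = \frac{1}{\left(-3\right) 6241} = \frac{1}{-18723} = - \frac{1}{18723}$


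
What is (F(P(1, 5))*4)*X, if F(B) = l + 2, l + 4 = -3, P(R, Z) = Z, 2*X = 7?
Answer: -70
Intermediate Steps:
X = 7/2 (X = (½)*7 = 7/2 ≈ 3.5000)
l = -7 (l = -4 - 3 = -7)
F(B) = -5 (F(B) = -7 + 2 = -5)
(F(P(1, 5))*4)*X = -5*4*(7/2) = -20*7/2 = -70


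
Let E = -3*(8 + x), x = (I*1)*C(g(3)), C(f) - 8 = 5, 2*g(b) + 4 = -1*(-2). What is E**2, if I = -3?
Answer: 8649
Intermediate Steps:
g(b) = -1 (g(b) = -2 + (-1*(-2))/2 = -2 + (1/2)*2 = -2 + 1 = -1)
C(f) = 13 (C(f) = 8 + 5 = 13)
x = -39 (x = -3*1*13 = -3*13 = -39)
E = 93 (E = -3*(8 - 39) = -3*(-31) = -1*(-93) = 93)
E**2 = 93**2 = 8649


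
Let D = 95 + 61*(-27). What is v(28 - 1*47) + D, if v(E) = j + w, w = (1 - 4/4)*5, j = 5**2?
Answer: -1527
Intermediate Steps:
D = -1552 (D = 95 - 1647 = -1552)
j = 25
w = 0 (w = (1 - 4*1/4)*5 = (1 - 1)*5 = 0*5 = 0)
v(E) = 25 (v(E) = 25 + 0 = 25)
v(28 - 1*47) + D = 25 - 1552 = -1527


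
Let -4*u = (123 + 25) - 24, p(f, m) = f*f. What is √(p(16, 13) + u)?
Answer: 15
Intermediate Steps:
p(f, m) = f²
u = -31 (u = -((123 + 25) - 24)/4 = -(148 - 24)/4 = -¼*124 = -31)
√(p(16, 13) + u) = √(16² - 31) = √(256 - 31) = √225 = 15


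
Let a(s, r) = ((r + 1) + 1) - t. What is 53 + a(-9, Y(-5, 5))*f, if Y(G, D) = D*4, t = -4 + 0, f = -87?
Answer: -2209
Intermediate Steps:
t = -4
Y(G, D) = 4*D
a(s, r) = 6 + r (a(s, r) = ((r + 1) + 1) - 1*(-4) = ((1 + r) + 1) + 4 = (2 + r) + 4 = 6 + r)
53 + a(-9, Y(-5, 5))*f = 53 + (6 + 4*5)*(-87) = 53 + (6 + 20)*(-87) = 53 + 26*(-87) = 53 - 2262 = -2209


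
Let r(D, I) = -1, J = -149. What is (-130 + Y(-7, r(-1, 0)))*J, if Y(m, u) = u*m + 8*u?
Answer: 19519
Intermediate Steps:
Y(m, u) = 8*u + m*u (Y(m, u) = m*u + 8*u = 8*u + m*u)
(-130 + Y(-7, r(-1, 0)))*J = (-130 - (8 - 7))*(-149) = (-130 - 1*1)*(-149) = (-130 - 1)*(-149) = -131*(-149) = 19519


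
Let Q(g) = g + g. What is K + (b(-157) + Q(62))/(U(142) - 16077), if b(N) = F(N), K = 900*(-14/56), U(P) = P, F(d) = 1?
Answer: -717100/3187 ≈ -225.01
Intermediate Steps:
Q(g) = 2*g
K = -225 (K = 900*(-14*1/56) = 900*(-¼) = -225)
b(N) = 1
K + (b(-157) + Q(62))/(U(142) - 16077) = -225 + (1 + 2*62)/(142 - 16077) = -225 + (1 + 124)/(-15935) = -225 + 125*(-1/15935) = -225 - 25/3187 = -717100/3187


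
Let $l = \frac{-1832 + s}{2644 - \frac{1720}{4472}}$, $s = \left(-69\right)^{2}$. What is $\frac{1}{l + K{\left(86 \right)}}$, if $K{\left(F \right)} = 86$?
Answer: $\frac{34367}{2993639} \approx 0.01148$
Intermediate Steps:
$s = 4761$
$l = \frac{38077}{34367}$ ($l = \frac{-1832 + 4761}{2644 - \frac{1720}{4472}} = \frac{2929}{2644 - \frac{5}{13}} = \frac{2929}{\frac{34367}{13}} = 2929 \cdot \frac{13}{34367} = \frac{38077}{34367} \approx 1.108$)
$\frac{1}{l + K{\left(86 \right)}} = \frac{1}{\frac{38077}{34367} + 86} = \frac{1}{\frac{2993639}{34367}} = \frac{34367}{2993639}$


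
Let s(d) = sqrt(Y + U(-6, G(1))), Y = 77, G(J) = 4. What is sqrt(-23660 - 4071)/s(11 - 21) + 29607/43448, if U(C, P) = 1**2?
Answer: 29607/43448 + I*sqrt(2163018)/78 ≈ 0.68144 + 18.855*I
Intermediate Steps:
U(C, P) = 1
s(d) = sqrt(78) (s(d) = sqrt(77 + 1) = sqrt(78))
sqrt(-23660 - 4071)/s(11 - 21) + 29607/43448 = sqrt(-23660 - 4071)/(sqrt(78)) + 29607/43448 = sqrt(-27731)*(sqrt(78)/78) + 29607*(1/43448) = (I*sqrt(27731))*(sqrt(78)/78) + 29607/43448 = I*sqrt(2163018)/78 + 29607/43448 = 29607/43448 + I*sqrt(2163018)/78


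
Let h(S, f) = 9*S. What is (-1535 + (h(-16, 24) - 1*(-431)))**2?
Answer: 1557504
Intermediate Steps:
(-1535 + (h(-16, 24) - 1*(-431)))**2 = (-1535 + (9*(-16) - 1*(-431)))**2 = (-1535 + (-144 + 431))**2 = (-1535 + 287)**2 = (-1248)**2 = 1557504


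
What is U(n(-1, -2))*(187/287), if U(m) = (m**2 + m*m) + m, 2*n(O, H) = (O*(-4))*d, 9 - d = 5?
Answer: 25432/287 ≈ 88.613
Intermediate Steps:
d = 4 (d = 9 - 1*5 = 9 - 5 = 4)
n(O, H) = -8*O (n(O, H) = ((O*(-4))*4)/2 = (-4*O*4)/2 = (-16*O)/2 = -8*O)
U(m) = m + 2*m**2 (U(m) = (m**2 + m**2) + m = 2*m**2 + m = m + 2*m**2)
U(n(-1, -2))*(187/287) = ((-8*(-1))*(1 + 2*(-8*(-1))))*(187/287) = (8*(1 + 2*8))*(187*(1/287)) = (8*(1 + 16))*(187/287) = (8*17)*(187/287) = 136*(187/287) = 25432/287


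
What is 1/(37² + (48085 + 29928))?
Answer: 1/79382 ≈ 1.2597e-5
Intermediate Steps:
1/(37² + (48085 + 29928)) = 1/(1369 + 78013) = 1/79382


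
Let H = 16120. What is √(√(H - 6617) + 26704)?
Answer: √(26704 + √9503) ≈ 163.71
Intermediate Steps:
√(√(H - 6617) + 26704) = √(√(16120 - 6617) + 26704) = √(√9503 + 26704) = √(26704 + √9503)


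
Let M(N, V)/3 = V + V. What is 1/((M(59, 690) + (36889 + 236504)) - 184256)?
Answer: 1/93277 ≈ 1.0721e-5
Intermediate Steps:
M(N, V) = 6*V (M(N, V) = 3*(V + V) = 3*(2*V) = 6*V)
1/((M(59, 690) + (36889 + 236504)) - 184256) = 1/((6*690 + (36889 + 236504)) - 184256) = 1/((4140 + 273393) - 184256) = 1/(277533 - 184256) = 1/93277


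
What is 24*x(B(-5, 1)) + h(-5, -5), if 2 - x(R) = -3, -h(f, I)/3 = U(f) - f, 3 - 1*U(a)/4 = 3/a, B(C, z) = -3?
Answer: 309/5 ≈ 61.800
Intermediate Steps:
U(a) = 12 - 12/a
h(f, I) = -36 + 3*f + 36/f (h(f, I) = -3*((12 - 12/f) - f) = -3*(12 - f - 12/f) = -36 + 3*f + 36/f)
x(R) = 5 (x(R) = 2 - 1*(-3) = 2 + 3 = 5)
24*x(B(-5, 1)) + h(-5, -5) = 24*5 + (-36 + 3*(-5) + 36/(-5)) = 120 + (-36 - 15 + 36*(-⅕)) = 120 + (-36 - 15 - 36/5) = 120 - 291/5 = 309/5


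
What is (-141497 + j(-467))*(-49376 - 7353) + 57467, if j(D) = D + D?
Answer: 8080025666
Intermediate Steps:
j(D) = 2*D
(-141497 + j(-467))*(-49376 - 7353) + 57467 = (-141497 + 2*(-467))*(-49376 - 7353) + 57467 = (-141497 - 934)*(-56729) + 57467 = -142431*(-56729) + 57467 = 8079968199 + 57467 = 8080025666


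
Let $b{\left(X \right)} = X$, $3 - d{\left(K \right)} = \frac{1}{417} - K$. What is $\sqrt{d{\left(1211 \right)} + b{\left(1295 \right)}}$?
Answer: $\frac{2 \sqrt{109071771}}{417} \approx 50.09$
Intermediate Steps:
$d{\left(K \right)} = \frac{1250}{417} + K$ ($d{\left(K \right)} = 3 - \left(\frac{1}{417} - K\right) = 3 + \left(- \frac{1}{417} + K\right) = \frac{1250}{417} + K$)
$\sqrt{d{\left(1211 \right)} + b{\left(1295 \right)}} = \sqrt{\left(\frac{1250}{417} + 1211\right) + 1295} = \sqrt{\frac{506237}{417} + 1295} = \sqrt{\frac{1046252}{417}} = \frac{2 \sqrt{109071771}}{417}$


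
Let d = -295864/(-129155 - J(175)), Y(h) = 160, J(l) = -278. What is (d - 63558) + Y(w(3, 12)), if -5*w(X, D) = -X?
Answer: -8170248182/128877 ≈ -63396.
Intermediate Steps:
w(X, D) = X/5 (w(X, D) = -(-1)*X/5 = X/5)
d = 295864/128877 (d = -295864/(-129155 - 1*(-278)) = -295864/(-129155 + 278) = -295864/(-128877) = -295864*(-1/128877) = 295864/128877 ≈ 2.2957)
(d - 63558) + Y(w(3, 12)) = (295864/128877 - 63558) + 160 = -8190868502/128877 + 160 = -8170248182/128877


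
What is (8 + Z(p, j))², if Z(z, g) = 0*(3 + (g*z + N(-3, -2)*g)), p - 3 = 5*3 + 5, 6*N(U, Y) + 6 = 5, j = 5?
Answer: 64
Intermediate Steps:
N(U, Y) = -⅙ (N(U, Y) = -1 + (⅙)*5 = -1 + ⅚ = -⅙)
p = 23 (p = 3 + (5*3 + 5) = 3 + (15 + 5) = 3 + 20 = 23)
Z(z, g) = 0 (Z(z, g) = 0*(3 + (g*z - g/6)) = 0*(3 + (-g/6 + g*z)) = 0*(3 - g/6 + g*z) = 0)
(8 + Z(p, j))² = (8 + 0)² = 8² = 64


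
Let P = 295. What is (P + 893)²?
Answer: 1411344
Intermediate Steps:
(P + 893)² = (295 + 893)² = 1188² = 1411344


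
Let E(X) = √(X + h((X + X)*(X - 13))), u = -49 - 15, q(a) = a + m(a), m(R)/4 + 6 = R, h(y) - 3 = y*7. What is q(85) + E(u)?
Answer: 401 + 9*√851 ≈ 663.55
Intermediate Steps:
h(y) = 3 + 7*y (h(y) = 3 + y*7 = 3 + 7*y)
m(R) = -24 + 4*R
q(a) = -24 + 5*a (q(a) = a + (-24 + 4*a) = -24 + 5*a)
u = -64
E(X) = √(3 + X + 14*X*(-13 + X)) (E(X) = √(X + (3 + 7*((X + X)*(X - 13)))) = √(X + (3 + 7*((2*X)*(-13 + X)))) = √(X + (3 + 7*(2*X*(-13 + X)))) = √(X + (3 + 14*X*(-13 + X))) = √(3 + X + 14*X*(-13 + X)))
q(85) + E(u) = (-24 + 5*85) + √(3 - 64 + 14*(-64)*(-13 - 64)) = (-24 + 425) + √(3 - 64 + 14*(-64)*(-77)) = 401 + √(3 - 64 + 68992) = 401 + √68931 = 401 + 9*√851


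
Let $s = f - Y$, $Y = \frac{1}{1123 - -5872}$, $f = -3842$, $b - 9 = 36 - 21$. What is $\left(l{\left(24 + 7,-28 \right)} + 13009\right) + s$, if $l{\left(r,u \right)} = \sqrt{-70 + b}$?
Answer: $\frac{64123164}{6995} + i \sqrt{46} \approx 9167.0 + 6.7823 i$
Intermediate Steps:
$b = 24$ ($b = 9 + \left(36 - 21\right) = 9 + 15 = 24$)
$Y = \frac{1}{6995}$ ($Y = \frac{1}{1123 + 5872} = \frac{1}{6995} \approx 0.00014296$)
$l{\left(r,u \right)} = i \sqrt{46}$ ($l{\left(r,u \right)} = \sqrt{-70 + 24} = \sqrt{-46} = i \sqrt{46}$)
$s = - \frac{26874791}{6995}$ ($s = -3842 - \frac{1}{6995} = - \frac{26874791}{6995} \approx -3842.0$)
$\left(l{\left(24 + 7,-28 \right)} + 13009\right) + s = \left(i \sqrt{46} + 13009\right) - \frac{26874791}{6995} = \left(13009 + i \sqrt{46}\right) - \frac{26874791}{6995} = \frac{64123164}{6995} + i \sqrt{46}$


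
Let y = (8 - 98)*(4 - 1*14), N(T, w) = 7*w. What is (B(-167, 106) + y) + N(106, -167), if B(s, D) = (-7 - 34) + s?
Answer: -477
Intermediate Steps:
B(s, D) = -41 + s
y = 900 (y = -90*(4 - 14) = -90*(-10) = 900)
(B(-167, 106) + y) + N(106, -167) = ((-41 - 167) + 900) + 7*(-167) = (-208 + 900) - 1169 = 692 - 1169 = -477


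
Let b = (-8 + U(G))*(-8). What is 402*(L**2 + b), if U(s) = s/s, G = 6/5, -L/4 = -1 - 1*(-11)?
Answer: 665712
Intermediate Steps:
L = -40 (L = -4*(-1 - 1*(-11)) = -4*(-1 + 11) = -4*10 = -40)
G = 6/5 (G = 6*(1/5) = 6/5 ≈ 1.2000)
U(s) = 1
b = 56 (b = (-8 + 1)*(-8) = -7*(-8) = 56)
402*(L**2 + b) = 402*((-40)**2 + 56) = 402*(1600 + 56) = 402*1656 = 665712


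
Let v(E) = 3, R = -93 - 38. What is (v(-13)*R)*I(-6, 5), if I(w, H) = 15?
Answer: -5895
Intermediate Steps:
R = -131
(v(-13)*R)*I(-6, 5) = (3*(-131))*15 = -393*15 = -5895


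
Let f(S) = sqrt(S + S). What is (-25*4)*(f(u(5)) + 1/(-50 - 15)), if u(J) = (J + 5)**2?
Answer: 20/13 - 1000*sqrt(2) ≈ -1412.7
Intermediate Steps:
u(J) = (5 + J)**2
f(S) = sqrt(2)*sqrt(S) (f(S) = sqrt(2*S) = sqrt(2)*sqrt(S))
(-25*4)*(f(u(5)) + 1/(-50 - 15)) = (-25*4)*(sqrt(2)*sqrt((5 + 5)**2) + 1/(-50 - 15)) = -100*(sqrt(2)*sqrt(10**2) + 1/(-65)) = -100*(sqrt(2)*sqrt(100) - 1/65) = -100*(sqrt(2)*10 - 1/65) = -100*(10*sqrt(2) - 1/65) = -100*(-1/65 + 10*sqrt(2)) = 20/13 - 1000*sqrt(2)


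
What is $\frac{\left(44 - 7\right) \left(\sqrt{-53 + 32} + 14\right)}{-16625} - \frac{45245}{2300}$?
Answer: $- \frac{4305083}{218500} - \frac{37 i \sqrt{21}}{16625} \approx -19.703 - 0.010199 i$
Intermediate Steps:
$\frac{\left(44 - 7\right) \left(\sqrt{-53 + 32} + 14\right)}{-16625} - \frac{45245}{2300} = \left(44 - 7\right) \left(\sqrt{-21} + 14\right) \left(- \frac{1}{16625}\right) - \frac{9049}{460} = 37 \left(i \sqrt{21} + 14\right) \left(- \frac{1}{16625}\right) - \frac{9049}{460} = 37 \left(14 + i \sqrt{21}\right) \left(- \frac{1}{16625}\right) - \frac{9049}{460} = \left(518 + 37 i \sqrt{21}\right) \left(- \frac{1}{16625}\right) - \frac{9049}{460} = \left(- \frac{74}{2375} - \frac{37 i \sqrt{21}}{16625}\right) - \frac{9049}{460} = - \frac{4305083}{218500} - \frac{37 i \sqrt{21}}{16625}$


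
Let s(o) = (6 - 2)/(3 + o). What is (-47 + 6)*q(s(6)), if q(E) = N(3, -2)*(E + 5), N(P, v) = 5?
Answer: -10045/9 ≈ -1116.1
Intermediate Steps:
s(o) = 4/(3 + o)
q(E) = 25 + 5*E (q(E) = 5*(E + 5) = 5*(5 + E) = 25 + 5*E)
(-47 + 6)*q(s(6)) = (-47 + 6)*(25 + 5*(4/(3 + 6))) = -41*(25 + 5*(4/9)) = -41*(25 + 20/9) = -41*245/9 = -10045/9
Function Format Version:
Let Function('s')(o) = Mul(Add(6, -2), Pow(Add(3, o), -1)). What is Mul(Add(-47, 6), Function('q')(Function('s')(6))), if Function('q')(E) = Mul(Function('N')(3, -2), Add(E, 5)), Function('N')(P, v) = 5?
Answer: Rational(-10045, 9) ≈ -1116.1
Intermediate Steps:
Function('s')(o) = Mul(4, Pow(Add(3, o), -1))
Function('q')(E) = Add(25, Mul(5, E)) (Function('q')(E) = Mul(5, Add(E, 5)) = Mul(5, Add(5, E)) = Add(25, Mul(5, E)))
Mul(Add(-47, 6), Function('q')(Function('s')(6))) = Mul(Add(-47, 6), Add(25, Mul(5, Mul(4, Pow(Add(3, 6), -1))))) = Mul(-41, Add(25, Mul(5, Mul(4, Pow(9, -1))))) = Mul(-41, Add(25, Mul(5, Mul(4, Rational(1, 9))))) = Mul(-41, Add(25, Mul(5, Rational(4, 9)))) = Mul(-41, Add(25, Rational(20, 9))) = Mul(-41, Rational(245, 9)) = Rational(-10045, 9)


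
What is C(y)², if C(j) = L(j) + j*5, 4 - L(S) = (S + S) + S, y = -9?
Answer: 196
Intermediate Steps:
L(S) = 4 - 3*S (L(S) = 4 - ((S + S) + S) = 4 - (2*S + S) = 4 - 3*S)
C(j) = 4 + 2*j (C(j) = (4 - 3*j) + j*5 = (4 - 3*j) + 5*j = 4 + 2*j)
C(y)² = (4 + 2*(-9))² = (4 - 18)² = (-14)² = 196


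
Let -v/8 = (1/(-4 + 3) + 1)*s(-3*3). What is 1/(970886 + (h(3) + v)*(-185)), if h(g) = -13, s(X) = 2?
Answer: 1/973291 ≈ 1.0274e-6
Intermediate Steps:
v = 0 (v = -8*(1/(-4 + 3) + 1)*2 = -8*(1/(-1) + 1)*2 = -8*(-1 + 1)*2 = -0*2 = -8*0 = 0)
1/(970886 + (h(3) + v)*(-185)) = 1/(970886 + (-13 + 0)*(-185)) = 1/(970886 - 13*(-185)) = 1/(970886 + 2405) = 1/973291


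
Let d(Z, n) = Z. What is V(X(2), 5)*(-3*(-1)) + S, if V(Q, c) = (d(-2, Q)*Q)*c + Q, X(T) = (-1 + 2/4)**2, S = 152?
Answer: 581/4 ≈ 145.25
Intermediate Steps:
X(T) = 1/4 (X(T) = (-1 + 2*(1/4))**2 = (-1 + 1/2)**2 = (-1/2)**2 = 1/4)
V(Q, c) = Q - 2*Q*c (V(Q, c) = (-2*Q)*c + Q = -2*Q*c + Q = Q - 2*Q*c)
V(X(2), 5)*(-3*(-1)) + S = ((1 - 2*5)/4)*(-3*(-1)) + 152 = ((1 - 10)/4)*3 + 152 = ((1/4)*(-9))*3 + 152 = -9/4*3 + 152 = -27/4 + 152 = 581/4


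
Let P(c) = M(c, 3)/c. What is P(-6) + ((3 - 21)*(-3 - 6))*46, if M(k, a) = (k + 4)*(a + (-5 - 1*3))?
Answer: 22351/3 ≈ 7450.3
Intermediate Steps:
M(k, a) = (-8 + a)*(4 + k) (M(k, a) = (4 + k)*(a + (-5 - 3)) = (4 + k)*(a - 8) = (4 + k)*(-8 + a) = (-8 + a)*(4 + k))
P(c) = (-20 - 5*c)/c (P(c) = (-32 - 8*c + 4*3 + 3*c)/c = (-32 - 8*c + 12 + 3*c)/c = (-20 - 5*c)/c)
P(-6) + ((3 - 21)*(-3 - 6))*46 = (-5 - 20/(-6)) + ((3 - 21)*(-3 - 6))*46 = (-5 - 20*(-⅙)) - 18*(-9)*46 = (-5 + 10/3) + 162*46 = -5/3 + 7452 = 22351/3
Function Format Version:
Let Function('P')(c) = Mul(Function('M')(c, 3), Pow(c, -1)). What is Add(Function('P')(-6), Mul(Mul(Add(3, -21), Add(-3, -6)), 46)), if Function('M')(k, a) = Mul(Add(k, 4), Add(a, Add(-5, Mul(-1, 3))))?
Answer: Rational(22351, 3) ≈ 7450.3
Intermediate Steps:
Function('M')(k, a) = Mul(Add(-8, a), Add(4, k)) (Function('M')(k, a) = Mul(Add(4, k), Add(a, Add(-5, -3))) = Mul(Add(4, k), Add(a, -8)) = Mul(Add(4, k), Add(-8, a)) = Mul(Add(-8, a), Add(4, k)))
Function('P')(c) = Mul(Pow(c, -1), Add(-20, Mul(-5, c))) (Function('P')(c) = Mul(Add(-32, Mul(-8, c), Mul(4, 3), Mul(3, c)), Pow(c, -1)) = Mul(Add(-32, Mul(-8, c), 12, Mul(3, c)), Pow(c, -1)) = Mul(Add(-20, Mul(-5, c)), Pow(c, -1)) = Mul(Pow(c, -1), Add(-20, Mul(-5, c))))
Add(Function('P')(-6), Mul(Mul(Add(3, -21), Add(-3, -6)), 46)) = Add(Add(-5, Mul(-20, Pow(-6, -1))), Mul(Mul(Add(3, -21), Add(-3, -6)), 46)) = Add(Add(-5, Mul(-20, Rational(-1, 6))), Mul(Mul(-18, -9), 46)) = Add(Add(-5, Rational(10, 3)), Mul(162, 46)) = Add(Rational(-5, 3), 7452) = Rational(22351, 3)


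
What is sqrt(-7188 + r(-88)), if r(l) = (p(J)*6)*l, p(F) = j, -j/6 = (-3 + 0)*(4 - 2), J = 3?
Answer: 2*I*sqrt(6549) ≈ 161.85*I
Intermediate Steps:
j = 36 (j = -6*(-3 + 0)*(4 - 2) = -(-18)*2 = -6*(-6) = 36)
p(F) = 36
r(l) = 216*l (r(l) = (36*6)*l = 216*l)
sqrt(-7188 + r(-88)) = sqrt(-7188 + 216*(-88)) = sqrt(-7188 - 19008) = sqrt(-26196) = 2*I*sqrt(6549)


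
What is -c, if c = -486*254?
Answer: 123444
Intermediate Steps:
c = -123444
-c = -1*(-123444) = 123444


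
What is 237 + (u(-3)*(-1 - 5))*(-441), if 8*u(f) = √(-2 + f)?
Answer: 237 + 1323*I*√5/4 ≈ 237.0 + 739.58*I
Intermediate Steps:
u(f) = √(-2 + f)/8
237 + (u(-3)*(-1 - 5))*(-441) = 237 + ((√(-2 - 3)/8)*(-1 - 5))*(-441) = 237 + ((√(-5)/8)*(-6))*(-441) = 237 + (((I*√5)/8)*(-6))*(-441) = 237 + ((I*√5/8)*(-6))*(-441) = 237 - 3*I*√5/4*(-441) = 237 + 1323*I*√5/4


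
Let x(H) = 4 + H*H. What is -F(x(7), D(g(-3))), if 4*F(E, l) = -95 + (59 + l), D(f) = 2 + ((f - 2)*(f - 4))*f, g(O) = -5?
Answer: 349/4 ≈ 87.250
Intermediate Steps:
x(H) = 4 + H²
D(f) = 2 + f*(-4 + f)*(-2 + f) (D(f) = 2 + ((-2 + f)*(-4 + f))*f = 2 + ((-4 + f)*(-2 + f))*f = 2 + f*(-4 + f)*(-2 + f))
F(E, l) = -9 + l/4 (F(E, l) = (-95 + (59 + l))/4 = (-36 + l)/4 = -9 + l/4)
-F(x(7), D(g(-3))) = -(-9 + (2 + (-5)³ - 6*(-5)² + 8*(-5))/4) = -(-9 + (2 - 125 - 6*25 - 40)/4) = -(-9 + (2 - 125 - 150 - 40)/4) = -(-9 + (¼)*(-313)) = -(-9 - 313/4) = -1*(-349/4) = 349/4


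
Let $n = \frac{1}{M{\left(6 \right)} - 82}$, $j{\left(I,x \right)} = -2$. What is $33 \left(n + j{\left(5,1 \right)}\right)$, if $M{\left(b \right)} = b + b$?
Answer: $- \frac{4653}{70} \approx -66.471$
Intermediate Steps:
$M{\left(b \right)} = 2 b$
$n = - \frac{1}{70}$ ($n = \frac{1}{2 \cdot 6 - 82} = \frac{1}{12 - 82} = \frac{1}{-70} = - \frac{1}{70} \approx -0.014286$)
$33 \left(n + j{\left(5,1 \right)}\right) = 33 \left(- \frac{1}{70} - 2\right) = 33 \left(- \frac{141}{70}\right) = - \frac{4653}{70}$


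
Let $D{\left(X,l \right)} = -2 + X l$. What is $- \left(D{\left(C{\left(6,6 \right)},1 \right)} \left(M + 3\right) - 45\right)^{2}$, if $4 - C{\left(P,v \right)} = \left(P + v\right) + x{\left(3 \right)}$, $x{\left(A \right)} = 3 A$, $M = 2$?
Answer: $-19600$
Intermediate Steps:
$C{\left(P,v \right)} = -5 - P - v$ ($C{\left(P,v \right)} = 4 - \left(\left(P + v\right) + 3 \cdot 3\right) = 4 - \left(\left(P + v\right) + 9\right) = 4 - \left(9 + P + v\right) = -5 - P - v$)
$- \left(D{\left(C{\left(6,6 \right)},1 \right)} \left(M + 3\right) - 45\right)^{2} = - \left(\left(-2 + \left(-5 - 6 - 6\right) 1\right) \left(2 + 3\right) - 45\right)^{2} = - \left(\left(-2 + \left(-5 - 6 - 6\right) 1\right) 5 - 45\right)^{2} = - \left(\left(-2 - 17\right) 5 - 45\right)^{2} = - \left(\left(-19\right) 5 - 45\right)^{2} = - \left(-95 - 45\right)^{2} = - \left(-140\right)^{2} = \left(-1\right) 19600 = -19600$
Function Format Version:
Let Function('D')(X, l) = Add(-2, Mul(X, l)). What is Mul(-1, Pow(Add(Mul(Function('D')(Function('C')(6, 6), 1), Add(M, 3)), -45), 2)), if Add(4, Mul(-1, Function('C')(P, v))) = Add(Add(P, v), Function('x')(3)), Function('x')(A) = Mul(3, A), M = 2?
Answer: -19600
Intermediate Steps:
Function('C')(P, v) = Add(-5, Mul(-1, P), Mul(-1, v)) (Function('C')(P, v) = Add(4, Mul(-1, Add(Add(P, v), Mul(3, 3)))) = Add(4, Mul(-1, Add(Add(P, v), 9))) = Add(4, Mul(-1, Add(9, P, v))) = Add(4, Add(-9, Mul(-1, P), Mul(-1, v))) = Add(-5, Mul(-1, P), Mul(-1, v)))
Mul(-1, Pow(Add(Mul(Function('D')(Function('C')(6, 6), 1), Add(M, 3)), -45), 2)) = Mul(-1, Pow(Add(Mul(Add(-2, Mul(Add(-5, Mul(-1, 6), Mul(-1, 6)), 1)), Add(2, 3)), -45), 2)) = Mul(-1, Pow(Add(Mul(Add(-2, Mul(Add(-5, -6, -6), 1)), 5), -45), 2)) = Mul(-1, Pow(Add(Mul(Add(-2, Mul(-17, 1)), 5), -45), 2)) = Mul(-1, Pow(Add(Mul(Add(-2, -17), 5), -45), 2)) = Mul(-1, Pow(Add(Mul(-19, 5), -45), 2)) = Mul(-1, Pow(Add(-95, -45), 2)) = Mul(-1, Pow(-140, 2)) = Mul(-1, 19600) = -19600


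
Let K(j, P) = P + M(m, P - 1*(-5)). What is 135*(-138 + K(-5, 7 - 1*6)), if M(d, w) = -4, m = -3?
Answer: -19035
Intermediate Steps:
K(j, P) = -4 + P (K(j, P) = P - 4 = -4 + P)
135*(-138 + K(-5, 7 - 1*6)) = 135*(-138 + (-4 + (7 - 1*6))) = 135*(-138 + (-4 + (7 - 6))) = 135*(-138 + (-4 + 1)) = 135*(-138 - 3) = 135*(-141) = -19035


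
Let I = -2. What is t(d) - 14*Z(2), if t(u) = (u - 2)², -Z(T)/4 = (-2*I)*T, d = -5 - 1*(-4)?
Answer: 457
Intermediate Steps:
d = -1 (d = -5 + 4 = -1)
Z(T) = -16*T (Z(T) = -4*(-2*(-2))*T = -16*T)
t(u) = (-2 + u)²
t(d) - 14*Z(2) = (-2 - 1)² - (-224)*2 = (-3)² - 14*(-32) = 9 + 448 = 457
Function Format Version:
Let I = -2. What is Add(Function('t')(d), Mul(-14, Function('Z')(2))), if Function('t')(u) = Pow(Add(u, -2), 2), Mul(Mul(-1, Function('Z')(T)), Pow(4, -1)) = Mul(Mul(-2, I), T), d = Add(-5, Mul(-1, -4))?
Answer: 457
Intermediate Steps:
d = -1 (d = Add(-5, 4) = -1)
Function('Z')(T) = Mul(-16, T) (Function('Z')(T) = Mul(-4, Mul(Mul(-2, -2), T)) = Mul(-4, Mul(4, T)) = Mul(-16, T))
Function('t')(u) = Pow(Add(-2, u), 2)
Add(Function('t')(d), Mul(-14, Function('Z')(2))) = Add(Pow(Add(-2, -1), 2), Mul(-14, Mul(-16, 2))) = Add(Pow(-3, 2), Mul(-14, -32)) = Add(9, 448) = 457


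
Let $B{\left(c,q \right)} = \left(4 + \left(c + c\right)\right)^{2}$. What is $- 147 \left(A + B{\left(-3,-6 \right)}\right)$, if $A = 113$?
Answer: $-17199$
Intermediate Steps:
$B{\left(c,q \right)} = \left(4 + 2 c\right)^{2}$
$- 147 \left(A + B{\left(-3,-6 \right)}\right) = - 147 \left(113 + 4 \left(2 - 3\right)^{2}\right) = - 147 \left(113 + 4 \left(-1\right)^{2}\right) = - 147 \left(113 + 4 \cdot 1\right) = - 147 \left(113 + 4\right) = \left(-147\right) 117 = -17199$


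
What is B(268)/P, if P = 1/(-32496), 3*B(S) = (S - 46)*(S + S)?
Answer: -1288921344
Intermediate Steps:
B(S) = 2*S*(-46 + S)/3 (B(S) = ((S - 46)*(S + S))/3 = ((-46 + S)*(2*S))/3 = (2*S*(-46 + S))/3 = 2*S*(-46 + S)/3)
P = -1/32496 ≈ -3.0773e-5
B(268)/P = ((⅔)*268*(-46 + 268))/(-1/32496) = ((⅔)*268*222)*(-32496) = 39664*(-32496) = -1288921344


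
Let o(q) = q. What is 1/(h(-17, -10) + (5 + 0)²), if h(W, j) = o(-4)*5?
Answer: ⅕ ≈ 0.20000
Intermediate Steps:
h(W, j) = -20 (h(W, j) = -4*5 = -20)
1/(h(-17, -10) + (5 + 0)²) = 1/(-20 + (5 + 0)²) = 1/(-20 + 5²) = 1/(-20 + 25) = 1/5 = ⅕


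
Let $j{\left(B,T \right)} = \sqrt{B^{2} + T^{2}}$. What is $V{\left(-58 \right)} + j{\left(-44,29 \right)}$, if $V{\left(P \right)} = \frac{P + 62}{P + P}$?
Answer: $- \frac{1}{29} + \sqrt{2777} \approx 52.663$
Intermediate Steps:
$V{\left(P \right)} = \frac{62 + P}{2 P}$
$V{\left(-58 \right)} + j{\left(-44,29 \right)} = \frac{62 - 58}{2 \left(-58\right)} + \sqrt{\left(-44\right)^{2} + 29^{2}} = \frac{1}{2} \left(- \frac{1}{58}\right) 4 + \sqrt{1936 + 841} = - \frac{1}{29} + \sqrt{2777}$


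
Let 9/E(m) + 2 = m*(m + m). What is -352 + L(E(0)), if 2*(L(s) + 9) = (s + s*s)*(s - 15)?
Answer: -8233/16 ≈ -514.56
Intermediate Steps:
E(m) = 9/(-2 + 2*m²) (E(m) = 9/(-2 + m*(m + m)) = 9/(-2 + m*(2*m)) = 9/(-2 + 2*m²))
L(s) = -9 + (-15 + s)*(s + s²)/2 (L(s) = -9 + ((s + s*s)*(s - 15))/2 = -9 + ((s + s²)*(-15 + s))/2 = -9 + ((-15 + s)*(s + s²))/2 = -9 + (-15 + s)*(s + s²)/2)
-352 + L(E(0)) = -352 + (-9 + (9/(2*(-1 + 0²)))³/2 - 7*81/(4*(-1 + 0²)²) - 135/(4*(-1 + 0²))) = -352 + (-9 + (9/(2*(-1 + 0)))³/2 - 7*81/(4*(-1 + 0)²) - 135/(4*(-1 + 0))) = -352 + (-9 + ((9/2)/(-1))³/2 - 7*((9/2)/(-1))² - 135/(4*(-1))) = -352 + (-9 + ((9/2)*(-1))³/2 - 7*((9/2)*(-1))² - 135*(-1)/4) = -352 + (-9 + (-9/2)³/2 - 7*(-9/2)² - 15/2*(-9/2)) = -352 + (-9 + (½)*(-729/8) - 7*81/4 + 135/4) = -352 + (-9 - 729/16 - 567/4 + 135/4) = -352 - 2601/16 = -8233/16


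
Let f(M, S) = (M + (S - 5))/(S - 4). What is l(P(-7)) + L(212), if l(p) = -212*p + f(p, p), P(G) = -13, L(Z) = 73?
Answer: 48124/17 ≈ 2830.8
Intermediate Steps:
f(M, S) = (-5 + M + S)/(-4 + S) (f(M, S) = (M + (-5 + S))/(-4 + S) = (-5 + M + S)/(-4 + S))
l(p) = -212*p + (-5 + 2*p)/(-4 + p) (l(p) = -212*p + (-5 + p + p)/(-4 + p) = -212*p + (-5 + 2*p)/(-4 + p))
l(P(-7)) + L(212) = (-5 - 212*(-13)² + 850*(-13))/(-4 - 13) + 73 = (-5 - 212*169 - 11050)/(-17) + 73 = -(-5 - 35828 - 11050)/17 + 73 = -1/17*(-46883) + 73 = 46883/17 + 73 = 48124/17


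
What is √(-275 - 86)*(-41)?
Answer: -779*I ≈ -779.0*I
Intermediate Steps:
√(-275 - 86)*(-41) = √(-361)*(-41) = (19*I)*(-41) = -779*I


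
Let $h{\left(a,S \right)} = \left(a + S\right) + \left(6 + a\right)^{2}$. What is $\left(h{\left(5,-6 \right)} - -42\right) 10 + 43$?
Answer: $1663$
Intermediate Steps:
$h{\left(a,S \right)} = S + a + \left(6 + a\right)^{2}$ ($h{\left(a,S \right)} = \left(S + a\right) + \left(6 + a\right)^{2} = S + a + \left(6 + a\right)^{2}$)
$\left(h{\left(5,-6 \right)} - -42\right) 10 + 43 = \left(\left(-6 + 5 + \left(6 + 5\right)^{2}\right) - -42\right) 10 + 43 = \left(\left(-6 + 5 + 11^{2}\right) + 42\right) 10 + 43 = \left(\left(-6 + 5 + 121\right) + 42\right) 10 + 43 = \left(120 + 42\right) 10 + 43 = 162 \cdot 10 + 43 = 1620 + 43 = 1663$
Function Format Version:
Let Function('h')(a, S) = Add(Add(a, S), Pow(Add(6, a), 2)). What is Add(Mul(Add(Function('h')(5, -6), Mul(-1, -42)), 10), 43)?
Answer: 1663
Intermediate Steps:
Function('h')(a, S) = Add(S, a, Pow(Add(6, a), 2)) (Function('h')(a, S) = Add(Add(S, a), Pow(Add(6, a), 2)) = Add(S, a, Pow(Add(6, a), 2)))
Add(Mul(Add(Function('h')(5, -6), Mul(-1, -42)), 10), 43) = Add(Mul(Add(Add(-6, 5, Pow(Add(6, 5), 2)), Mul(-1, -42)), 10), 43) = Add(Mul(Add(Add(-6, 5, Pow(11, 2)), 42), 10), 43) = Add(Mul(Add(Add(-6, 5, 121), 42), 10), 43) = Add(Mul(Add(120, 42), 10), 43) = Add(Mul(162, 10), 43) = Add(1620, 43) = 1663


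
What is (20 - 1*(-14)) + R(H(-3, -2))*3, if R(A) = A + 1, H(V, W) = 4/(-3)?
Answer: 33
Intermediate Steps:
H(V, W) = -4/3 (H(V, W) = 4*(-⅓) = -4/3)
R(A) = 1 + A
(20 - 1*(-14)) + R(H(-3, -2))*3 = (20 - 1*(-14)) + (1 - 4/3)*3 = (20 + 14) - ⅓*3 = 34 - 1 = 33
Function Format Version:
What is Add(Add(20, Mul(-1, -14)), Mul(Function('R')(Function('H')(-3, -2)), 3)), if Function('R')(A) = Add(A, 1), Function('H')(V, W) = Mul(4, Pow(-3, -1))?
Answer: 33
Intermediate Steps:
Function('H')(V, W) = Rational(-4, 3) (Function('H')(V, W) = Mul(4, Rational(-1, 3)) = Rational(-4, 3))
Function('R')(A) = Add(1, A)
Add(Add(20, Mul(-1, -14)), Mul(Function('R')(Function('H')(-3, -2)), 3)) = Add(Add(20, Mul(-1, -14)), Mul(Add(1, Rational(-4, 3)), 3)) = Add(Add(20, 14), Mul(Rational(-1, 3), 3)) = Add(34, -1) = 33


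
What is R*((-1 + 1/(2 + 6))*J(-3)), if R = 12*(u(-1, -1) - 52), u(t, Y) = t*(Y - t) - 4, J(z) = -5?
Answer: -2940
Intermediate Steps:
u(t, Y) = -4 + t*(Y - t)
R = -672 (R = 12*((-4 - 1*(-1)**2 - 1*(-1)) - 52) = 12*((-4 - 1*1 + 1) - 52) = 12*((-4 - 1 + 1) - 52) = 12*(-4 - 52) = 12*(-56) = -672)
R*((-1 + 1/(2 + 6))*J(-3)) = -672*(-1 + 1/(2 + 6))*(-5) = -672*(-1 + 1/8)*(-5) = -(-588)*(-5) = -672*35/8 = -2940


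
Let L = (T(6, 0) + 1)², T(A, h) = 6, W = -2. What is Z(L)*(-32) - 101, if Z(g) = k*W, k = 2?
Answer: 27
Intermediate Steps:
L = 49 (L = (6 + 1)² = 7² = 49)
Z(g) = -4 (Z(g) = 2*(-2) = -4)
Z(L)*(-32) - 101 = -4*(-32) - 101 = 128 - 101 = 27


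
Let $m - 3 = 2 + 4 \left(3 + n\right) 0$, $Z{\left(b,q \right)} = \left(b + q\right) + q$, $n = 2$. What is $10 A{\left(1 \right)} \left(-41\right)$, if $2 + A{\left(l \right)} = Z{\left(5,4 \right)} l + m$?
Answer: $-6560$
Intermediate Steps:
$Z{\left(b,q \right)} = b + 2 q$
$m = 5$ ($m = 3 + \left(2 + 4 \left(3 + 2\right) 0\right) = 3 + \left(2 + 4 \cdot 5 \cdot 0\right) = 3 + \left(2 + 4 \cdot 0\right) = 3 + \left(2 + 0\right) = 3 + 2 = 5$)
$A{\left(l \right)} = 3 + 13 l$ ($A{\left(l \right)} = -2 + \left(\left(5 + 2 \cdot 4\right) l + 5\right) = -2 + \left(\left(5 + 8\right) l + 5\right) = -2 + \left(13 l + 5\right) = -2 + \left(5 + 13 l\right) = 3 + 13 l$)
$10 A{\left(1 \right)} \left(-41\right) = 10 \left(3 + 13 \cdot 1\right) \left(-41\right) = 10 \left(3 + 13\right) \left(-41\right) = 10 \cdot 16 \left(-41\right) = 160 \left(-41\right) = -6560$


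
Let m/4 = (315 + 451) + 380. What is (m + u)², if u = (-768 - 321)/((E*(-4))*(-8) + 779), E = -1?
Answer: 144666883201/6889 ≈ 2.1000e+7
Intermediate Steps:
u = -121/83 (u = (-768 - 321)/(-1*(-4)*(-8) + 779) = -1089/(4*(-8) + 779) = -1089/(-32 + 779) = -1089/747 = -1089*1/747 = -121/83 ≈ -1.4578)
m = 4584 (m = 4*((315 + 451) + 380) = 4*(766 + 380) = 4*1146 = 4584)
(m + u)² = (4584 - 121/83)² = (380351/83)² = 144666883201/6889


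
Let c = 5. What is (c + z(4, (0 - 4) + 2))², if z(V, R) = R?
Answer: 9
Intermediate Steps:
(c + z(4, (0 - 4) + 2))² = (5 + ((0 - 4) + 2))² = (5 + (-4 + 2))² = (5 - 2)² = 3² = 9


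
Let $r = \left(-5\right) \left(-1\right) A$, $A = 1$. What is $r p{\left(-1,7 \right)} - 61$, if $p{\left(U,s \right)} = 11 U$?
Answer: $-116$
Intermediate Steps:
$r = 5$ ($r = \left(-5\right) \left(-1\right) 1 = 5 \cdot 1 = 5$)
$r p{\left(-1,7 \right)} - 61 = 5 \cdot 11 \left(-1\right) - 61 = 5 \left(-11\right) - 61 = -55 - 61 = -116$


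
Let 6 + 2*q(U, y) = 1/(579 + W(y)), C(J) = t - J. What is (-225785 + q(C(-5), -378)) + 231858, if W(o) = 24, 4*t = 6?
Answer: 7320421/1206 ≈ 6070.0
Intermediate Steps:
t = 3/2 (t = (¼)*6 = 3/2 ≈ 1.5000)
C(J) = 3/2 - J
q(U, y) = -3617/1206 (q(U, y) = -3 + 1/(2*(579 + 24)) = -3 + (½)/603 = -3 + (½)*(1/603) = -3 + 1/1206 = -3617/1206)
(-225785 + q(C(-5), -378)) + 231858 = (-225785 - 3617/1206) + 231858 = -272300327/1206 + 231858 = 7320421/1206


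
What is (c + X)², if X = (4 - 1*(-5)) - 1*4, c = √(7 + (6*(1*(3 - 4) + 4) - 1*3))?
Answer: (5 + √22)² ≈ 93.904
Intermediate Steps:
c = √22 (c = √(7 + (6*(1*(-1) + 4) - 3)) = √(7 + (6*(-1 + 4) - 3)) = √(7 + (6*3 - 3)) = √(7 + (18 - 3)) = √(7 + 15) = √22 ≈ 4.6904)
X = 5 (X = (4 + 5) - 4 = 9 - 4 = 5)
(c + X)² = (√22 + 5)² = (5 + √22)²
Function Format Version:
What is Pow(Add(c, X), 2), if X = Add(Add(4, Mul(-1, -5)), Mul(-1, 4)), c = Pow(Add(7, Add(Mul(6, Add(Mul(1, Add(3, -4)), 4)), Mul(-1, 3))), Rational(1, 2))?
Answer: Pow(Add(5, Pow(22, Rational(1, 2))), 2) ≈ 93.904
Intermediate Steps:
c = Pow(22, Rational(1, 2)) (c = Pow(Add(7, Add(Mul(6, Add(Mul(1, -1), 4)), -3)), Rational(1, 2)) = Pow(Add(7, Add(Mul(6, Add(-1, 4)), -3)), Rational(1, 2)) = Pow(Add(7, Add(Mul(6, 3), -3)), Rational(1, 2)) = Pow(Add(7, Add(18, -3)), Rational(1, 2)) = Pow(Add(7, 15), Rational(1, 2)) = Pow(22, Rational(1, 2)) ≈ 4.6904)
X = 5 (X = Add(Add(4, 5), -4) = Add(9, -4) = 5)
Pow(Add(c, X), 2) = Pow(Add(Pow(22, Rational(1, 2)), 5), 2) = Pow(Add(5, Pow(22, Rational(1, 2))), 2)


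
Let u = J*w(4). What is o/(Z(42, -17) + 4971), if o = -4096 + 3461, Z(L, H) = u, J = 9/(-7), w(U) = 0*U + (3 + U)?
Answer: -635/4962 ≈ -0.12797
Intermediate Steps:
w(U) = 3 + U (w(U) = 0 + (3 + U) = 3 + U)
J = -9/7 (J = 9*(-⅐) = -9/7 ≈ -1.2857)
u = -9 (u = -9*(3 + 4)/7 = -9/7*7 = -9)
Z(L, H) = -9
o = -635
o/(Z(42, -17) + 4971) = -635/(-9 + 4971) = -635/4962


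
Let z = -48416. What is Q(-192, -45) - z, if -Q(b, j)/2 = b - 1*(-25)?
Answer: 48750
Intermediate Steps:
Q(b, j) = -50 - 2*b (Q(b, j) = -2*(b - 1*(-25)) = -2*(b + 25) = -2*(25 + b) = -50 - 2*b)
Q(-192, -45) - z = (-50 - 2*(-192)) - 1*(-48416) = (-50 + 384) + 48416 = 334 + 48416 = 48750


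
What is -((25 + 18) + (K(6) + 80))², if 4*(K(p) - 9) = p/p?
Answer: -279841/16 ≈ -17490.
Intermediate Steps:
K(p) = 37/4 (K(p) = 9 + (p/p)/4 = 9 + (¼)*1 = 9 + ¼ = 37/4)
-((25 + 18) + (K(6) + 80))² = -((25 + 18) + (37/4 + 80))² = -(43 + 357/4)² = -(529/4)² = -1*279841/16 = -279841/16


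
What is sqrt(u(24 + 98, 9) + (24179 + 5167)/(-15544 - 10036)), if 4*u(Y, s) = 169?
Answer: sqrt(6723760555)/12790 ≈ 6.4111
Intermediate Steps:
u(Y, s) = 169/4 (u(Y, s) = (1/4)*169 = 169/4)
sqrt(u(24 + 98, 9) + (24179 + 5167)/(-15544 - 10036)) = sqrt(169/4 + (24179 + 5167)/(-15544 - 10036)) = sqrt(169/4 + 29346/(-25580)) = sqrt(169/4 + 29346*(-1/25580)) = sqrt(169/4 - 14673/12790) = sqrt(1051409/25580) = sqrt(6723760555)/12790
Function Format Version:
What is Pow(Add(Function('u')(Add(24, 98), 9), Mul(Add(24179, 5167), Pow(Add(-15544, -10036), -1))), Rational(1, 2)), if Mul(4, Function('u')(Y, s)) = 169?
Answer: Mul(Rational(1, 12790), Pow(6723760555, Rational(1, 2))) ≈ 6.4111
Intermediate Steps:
Function('u')(Y, s) = Rational(169, 4) (Function('u')(Y, s) = Mul(Rational(1, 4), 169) = Rational(169, 4))
Pow(Add(Function('u')(Add(24, 98), 9), Mul(Add(24179, 5167), Pow(Add(-15544, -10036), -1))), Rational(1, 2)) = Pow(Add(Rational(169, 4), Mul(Add(24179, 5167), Pow(Add(-15544, -10036), -1))), Rational(1, 2)) = Pow(Add(Rational(169, 4), Mul(29346, Pow(-25580, -1))), Rational(1, 2)) = Pow(Add(Rational(169, 4), Mul(29346, Rational(-1, 25580))), Rational(1, 2)) = Pow(Add(Rational(169, 4), Rational(-14673, 12790)), Rational(1, 2)) = Pow(Rational(1051409, 25580), Rational(1, 2)) = Mul(Rational(1, 12790), Pow(6723760555, Rational(1, 2)))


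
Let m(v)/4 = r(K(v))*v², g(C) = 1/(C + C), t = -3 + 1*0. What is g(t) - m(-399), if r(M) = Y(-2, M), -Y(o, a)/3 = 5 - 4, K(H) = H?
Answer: 11462471/6 ≈ 1.9104e+6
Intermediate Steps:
Y(o, a) = -3 (Y(o, a) = -3*(5 - 4) = -3*1 = -3)
r(M) = -3
t = -3 (t = -3 + 0 = -3)
g(C) = 1/(2*C)
m(v) = -12*v² (m(v) = 4*(-3*v²) = -12*v²)
g(t) - m(-399) = (½)/(-3) - (-12)*(-399)² = (½)*(-⅓) - (-12)*159201 = -⅙ - 1*(-1910412) = -⅙ + 1910412 = 11462471/6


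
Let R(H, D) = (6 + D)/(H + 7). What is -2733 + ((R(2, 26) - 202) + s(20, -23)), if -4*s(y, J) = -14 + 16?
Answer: -52775/18 ≈ -2931.9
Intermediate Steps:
s(y, J) = -½ (s(y, J) = -(-14 + 16)/4 = -¼*2 = -½)
R(H, D) = (6 + D)/(7 + H)
-2733 + ((R(2, 26) - 202) + s(20, -23)) = -2733 + (((6 + 26)/(7 + 2) - 202) - ½) = -2733 + ((32/9 - 202) - ½) = -2733 + (-1786/9 - ½) = -2733 - 3581/18 = -52775/18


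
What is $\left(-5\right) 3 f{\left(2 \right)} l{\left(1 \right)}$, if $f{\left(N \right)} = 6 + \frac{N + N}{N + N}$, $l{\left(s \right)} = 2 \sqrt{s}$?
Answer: $-210$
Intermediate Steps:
$f{\left(N \right)} = 7$ ($f{\left(N \right)} = 6 + \frac{2 N}{2 N} = 6 + 2 N \frac{1}{2 N} = 6 + 1 = 7$)
$\left(-5\right) 3 f{\left(2 \right)} l{\left(1 \right)} = \left(-5\right) 3 \cdot 7 \cdot 2 \sqrt{1} = \left(-15\right) 7 \cdot 2 \cdot 1 = \left(-105\right) 2 = -210$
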